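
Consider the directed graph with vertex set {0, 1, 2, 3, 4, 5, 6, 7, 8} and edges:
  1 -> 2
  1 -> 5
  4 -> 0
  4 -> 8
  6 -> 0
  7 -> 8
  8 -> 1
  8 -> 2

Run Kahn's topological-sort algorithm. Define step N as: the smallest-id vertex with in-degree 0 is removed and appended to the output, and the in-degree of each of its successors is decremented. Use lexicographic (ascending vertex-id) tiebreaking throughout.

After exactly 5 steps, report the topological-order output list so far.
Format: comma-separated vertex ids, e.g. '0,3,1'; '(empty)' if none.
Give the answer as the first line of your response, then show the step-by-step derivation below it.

3,4,6,0,7

step 1: output 3; order=[3]; indeg=(2,1,2,0,0,1,0,0,2)
step 2: output 4; order=[3,4]; indeg=(1,1,2,0,0,1,0,0,1)
step 3: output 6; order=[3,4,6]; indeg=(0,1,2,0,0,1,0,0,1)
step 4: output 0; order=[3,4,6,0]; indeg=(0,1,2,0,0,1,0,0,1)
step 5: output 7; order=[3,4,6,0,7]; indeg=(0,1,2,0,0,1,0,0,0)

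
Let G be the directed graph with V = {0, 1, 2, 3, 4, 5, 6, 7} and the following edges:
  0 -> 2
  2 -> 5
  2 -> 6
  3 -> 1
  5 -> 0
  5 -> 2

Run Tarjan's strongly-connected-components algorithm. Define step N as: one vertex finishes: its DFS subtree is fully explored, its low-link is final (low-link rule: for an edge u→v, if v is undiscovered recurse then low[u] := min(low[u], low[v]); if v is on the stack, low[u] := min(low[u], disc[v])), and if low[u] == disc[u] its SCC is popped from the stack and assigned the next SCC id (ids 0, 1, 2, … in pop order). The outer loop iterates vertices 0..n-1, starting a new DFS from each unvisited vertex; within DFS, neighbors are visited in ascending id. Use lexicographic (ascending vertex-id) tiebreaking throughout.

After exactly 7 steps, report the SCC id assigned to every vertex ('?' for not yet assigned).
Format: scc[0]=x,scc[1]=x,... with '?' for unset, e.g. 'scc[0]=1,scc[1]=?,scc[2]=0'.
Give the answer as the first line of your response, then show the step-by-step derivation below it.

scc[0]=1,scc[1]=2,scc[2]=1,scc[3]=3,scc[4]=4,scc[5]=1,scc[6]=0,scc[7]=?

step 1: low=(low[0]=0,low[1]=?,low[2]=1,low[3]=?,low[4]=?,low[5]=0,low[6]=?,low[7]=?); scc=(scc[0]=?,scc[1]=?,scc[2]=?,scc[3]=?,scc[4]=?,scc[5]=?,scc[6]=?,scc[7]=?)
step 2: low=(low[0]=0,low[1]=?,low[2]=0,low[3]=?,low[4]=?,low[5]=0,low[6]=3,low[7]=?); scc=(scc[0]=?,scc[1]=?,scc[2]=?,scc[3]=?,scc[4]=?,scc[5]=?,scc[6]=0,scc[7]=?)
step 3: low=(low[0]=0,low[1]=?,low[2]=0,low[3]=?,low[4]=?,low[5]=0,low[6]=3,low[7]=?); scc=(scc[0]=?,scc[1]=?,scc[2]=?,scc[3]=?,scc[4]=?,scc[5]=?,scc[6]=0,scc[7]=?)
step 4: low=(low[0]=0,low[1]=?,low[2]=0,low[3]=?,low[4]=?,low[5]=0,low[6]=3,low[7]=?); scc=(scc[0]=1,scc[1]=?,scc[2]=1,scc[3]=?,scc[4]=?,scc[5]=1,scc[6]=0,scc[7]=?)
step 5: low=(low[0]=0,low[1]=4,low[2]=0,low[3]=?,low[4]=?,low[5]=0,low[6]=3,low[7]=?); scc=(scc[0]=1,scc[1]=2,scc[2]=1,scc[3]=?,scc[4]=?,scc[5]=1,scc[6]=0,scc[7]=?)
step 6: low=(low[0]=0,low[1]=4,low[2]=0,low[3]=5,low[4]=?,low[5]=0,low[6]=3,low[7]=?); scc=(scc[0]=1,scc[1]=2,scc[2]=1,scc[3]=3,scc[4]=?,scc[5]=1,scc[6]=0,scc[7]=?)
step 7: low=(low[0]=0,low[1]=4,low[2]=0,low[3]=5,low[4]=6,low[5]=0,low[6]=3,low[7]=?); scc=(scc[0]=1,scc[1]=2,scc[2]=1,scc[3]=3,scc[4]=4,scc[5]=1,scc[6]=0,scc[7]=?)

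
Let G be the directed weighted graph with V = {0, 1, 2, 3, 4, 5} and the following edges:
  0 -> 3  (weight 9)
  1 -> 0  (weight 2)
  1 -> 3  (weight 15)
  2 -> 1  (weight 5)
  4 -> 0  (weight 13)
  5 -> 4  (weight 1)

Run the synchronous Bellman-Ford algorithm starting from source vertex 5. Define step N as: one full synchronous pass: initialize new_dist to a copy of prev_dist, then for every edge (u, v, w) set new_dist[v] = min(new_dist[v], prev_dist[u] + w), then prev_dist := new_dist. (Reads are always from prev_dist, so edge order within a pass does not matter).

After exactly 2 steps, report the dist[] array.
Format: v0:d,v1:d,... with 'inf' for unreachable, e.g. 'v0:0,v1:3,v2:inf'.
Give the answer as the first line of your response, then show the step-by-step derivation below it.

v0:14,v1:inf,v2:inf,v3:inf,v4:1,v5:0

step 1: dist = v0:inf,v1:inf,v2:inf,v3:inf,v4:1,v5:0
step 2: dist = v0:14,v1:inf,v2:inf,v3:inf,v4:1,v5:0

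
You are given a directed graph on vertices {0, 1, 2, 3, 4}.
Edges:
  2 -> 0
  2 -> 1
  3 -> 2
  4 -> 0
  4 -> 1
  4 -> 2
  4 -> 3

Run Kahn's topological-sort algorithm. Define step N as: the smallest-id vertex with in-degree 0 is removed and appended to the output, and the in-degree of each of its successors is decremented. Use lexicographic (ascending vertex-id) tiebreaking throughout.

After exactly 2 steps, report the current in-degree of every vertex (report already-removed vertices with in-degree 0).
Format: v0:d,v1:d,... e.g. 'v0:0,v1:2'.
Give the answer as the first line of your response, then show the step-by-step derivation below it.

v0:1,v1:1,v2:0,v3:0,v4:0

step 1: output 4; order=[4]; indeg=(1,1,1,0,0)
step 2: output 3; order=[4,3]; indeg=(1,1,0,0,0)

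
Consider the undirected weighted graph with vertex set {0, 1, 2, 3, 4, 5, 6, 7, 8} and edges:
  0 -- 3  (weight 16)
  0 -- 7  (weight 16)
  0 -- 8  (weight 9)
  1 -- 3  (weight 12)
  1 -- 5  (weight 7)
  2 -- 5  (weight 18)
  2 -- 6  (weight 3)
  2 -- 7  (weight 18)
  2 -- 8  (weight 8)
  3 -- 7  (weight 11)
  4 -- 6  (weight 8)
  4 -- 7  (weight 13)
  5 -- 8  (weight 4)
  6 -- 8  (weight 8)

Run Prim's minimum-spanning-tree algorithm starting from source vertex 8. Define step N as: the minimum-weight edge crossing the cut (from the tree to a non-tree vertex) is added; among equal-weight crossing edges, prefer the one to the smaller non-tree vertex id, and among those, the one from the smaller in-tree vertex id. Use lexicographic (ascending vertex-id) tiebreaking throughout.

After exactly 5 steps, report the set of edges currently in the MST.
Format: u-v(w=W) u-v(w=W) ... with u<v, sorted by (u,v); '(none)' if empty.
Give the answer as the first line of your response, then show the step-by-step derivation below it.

1-5(w=7) 2-6(w=3) 2-8(w=8) 4-6(w=8) 5-8(w=4)

step 1: add edge 5-8 (w=4); MST = {5-8(w=4)}
step 2: add edge 1-5 (w=7); MST = {1-5(w=7) 5-8(w=4)}
step 3: add edge 2-8 (w=8); MST = {1-5(w=7) 2-8(w=8) 5-8(w=4)}
step 4: add edge 2-6 (w=3); MST = {1-5(w=7) 2-6(w=3) 2-8(w=8) 5-8(w=4)}
step 5: add edge 4-6 (w=8); MST = {1-5(w=7) 2-6(w=3) 2-8(w=8) 4-6(w=8) 5-8(w=4)}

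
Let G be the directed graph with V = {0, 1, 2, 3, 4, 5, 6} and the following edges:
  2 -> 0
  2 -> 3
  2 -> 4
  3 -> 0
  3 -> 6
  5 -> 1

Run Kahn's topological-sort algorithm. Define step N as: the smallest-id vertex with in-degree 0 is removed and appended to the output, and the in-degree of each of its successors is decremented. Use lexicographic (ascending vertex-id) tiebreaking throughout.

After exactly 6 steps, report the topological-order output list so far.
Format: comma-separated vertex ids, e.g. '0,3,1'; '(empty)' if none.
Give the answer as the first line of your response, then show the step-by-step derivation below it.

2,3,0,4,5,1

step 1: output 2; order=[2]; indeg=(1,1,0,0,0,0,1)
step 2: output 3; order=[2,3]; indeg=(0,1,0,0,0,0,0)
step 3: output 0; order=[2,3,0]; indeg=(0,1,0,0,0,0,0)
step 4: output 4; order=[2,3,0,4]; indeg=(0,1,0,0,0,0,0)
step 5: output 5; order=[2,3,0,4,5]; indeg=(0,0,0,0,0,0,0)
step 6: output 1; order=[2,3,0,4,5,1]; indeg=(0,0,0,0,0,0,0)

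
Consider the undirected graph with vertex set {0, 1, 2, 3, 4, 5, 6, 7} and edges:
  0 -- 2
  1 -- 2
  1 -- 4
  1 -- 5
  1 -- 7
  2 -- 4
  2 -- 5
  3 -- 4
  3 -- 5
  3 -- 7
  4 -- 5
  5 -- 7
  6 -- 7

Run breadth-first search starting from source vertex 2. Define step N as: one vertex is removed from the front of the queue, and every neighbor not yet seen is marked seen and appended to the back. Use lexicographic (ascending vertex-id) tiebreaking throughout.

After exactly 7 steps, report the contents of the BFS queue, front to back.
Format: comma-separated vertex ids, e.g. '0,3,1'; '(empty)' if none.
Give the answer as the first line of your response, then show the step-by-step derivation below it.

6

step 1: dequeue 2; queue=[0,1,4,5]; order=2
step 2: dequeue 0; queue=[1,4,5]; order=2,0
step 3: dequeue 1; queue=[4,5,7]; order=2,0,1
step 4: dequeue 4; queue=[5,7,3]; order=2,0,1,4
step 5: dequeue 5; queue=[7,3]; order=2,0,1,4,5
step 6: dequeue 7; queue=[3,6]; order=2,0,1,4,5,7
step 7: dequeue 3; queue=[6]; order=2,0,1,4,5,7,3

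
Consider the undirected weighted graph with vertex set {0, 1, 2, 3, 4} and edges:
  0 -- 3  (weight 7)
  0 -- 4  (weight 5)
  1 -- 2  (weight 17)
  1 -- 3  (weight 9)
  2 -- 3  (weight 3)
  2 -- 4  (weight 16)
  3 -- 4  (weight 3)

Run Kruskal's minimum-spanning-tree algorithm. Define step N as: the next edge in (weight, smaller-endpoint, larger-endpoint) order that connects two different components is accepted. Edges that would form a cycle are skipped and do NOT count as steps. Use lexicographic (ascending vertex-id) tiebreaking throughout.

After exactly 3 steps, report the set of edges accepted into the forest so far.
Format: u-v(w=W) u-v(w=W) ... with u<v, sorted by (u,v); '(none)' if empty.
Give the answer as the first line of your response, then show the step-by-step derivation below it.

0-4(w=5) 2-3(w=3) 3-4(w=3)

step 1: add edge 2-3 (w=3); MST = {2-3(w=3)}
step 2: add edge 3-4 (w=3); MST = {2-3(w=3) 3-4(w=3)}
step 3: add edge 0-4 (w=5); MST = {0-4(w=5) 2-3(w=3) 3-4(w=3)}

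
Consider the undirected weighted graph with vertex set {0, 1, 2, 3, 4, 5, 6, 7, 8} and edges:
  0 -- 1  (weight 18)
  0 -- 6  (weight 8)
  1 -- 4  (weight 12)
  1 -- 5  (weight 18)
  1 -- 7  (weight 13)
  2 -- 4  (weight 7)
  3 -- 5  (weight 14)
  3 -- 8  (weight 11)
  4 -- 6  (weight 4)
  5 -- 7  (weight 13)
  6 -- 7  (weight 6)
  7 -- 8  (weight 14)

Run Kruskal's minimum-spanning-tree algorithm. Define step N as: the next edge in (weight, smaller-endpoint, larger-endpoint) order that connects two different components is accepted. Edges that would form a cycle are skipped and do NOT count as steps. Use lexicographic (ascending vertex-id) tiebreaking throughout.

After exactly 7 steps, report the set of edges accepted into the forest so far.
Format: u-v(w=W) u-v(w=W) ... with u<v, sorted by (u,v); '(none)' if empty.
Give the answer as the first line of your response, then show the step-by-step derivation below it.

0-6(w=8) 1-4(w=12) 2-4(w=7) 3-8(w=11) 4-6(w=4) 5-7(w=13) 6-7(w=6)

step 1: add edge 4-6 (w=4); MST = {4-6(w=4)}
step 2: add edge 6-7 (w=6); MST = {4-6(w=4) 6-7(w=6)}
step 3: add edge 2-4 (w=7); MST = {2-4(w=7) 4-6(w=4) 6-7(w=6)}
step 4: add edge 0-6 (w=8); MST = {0-6(w=8) 2-4(w=7) 4-6(w=4) 6-7(w=6)}
step 5: add edge 3-8 (w=11); MST = {0-6(w=8) 2-4(w=7) 3-8(w=11) 4-6(w=4) 6-7(w=6)}
step 6: add edge 1-4 (w=12); MST = {0-6(w=8) 1-4(w=12) 2-4(w=7) 3-8(w=11) 4-6(w=4) 6-7(w=6)}
step 7: add edge 5-7 (w=13); MST = {0-6(w=8) 1-4(w=12) 2-4(w=7) 3-8(w=11) 4-6(w=4) 5-7(w=13) 6-7(w=6)}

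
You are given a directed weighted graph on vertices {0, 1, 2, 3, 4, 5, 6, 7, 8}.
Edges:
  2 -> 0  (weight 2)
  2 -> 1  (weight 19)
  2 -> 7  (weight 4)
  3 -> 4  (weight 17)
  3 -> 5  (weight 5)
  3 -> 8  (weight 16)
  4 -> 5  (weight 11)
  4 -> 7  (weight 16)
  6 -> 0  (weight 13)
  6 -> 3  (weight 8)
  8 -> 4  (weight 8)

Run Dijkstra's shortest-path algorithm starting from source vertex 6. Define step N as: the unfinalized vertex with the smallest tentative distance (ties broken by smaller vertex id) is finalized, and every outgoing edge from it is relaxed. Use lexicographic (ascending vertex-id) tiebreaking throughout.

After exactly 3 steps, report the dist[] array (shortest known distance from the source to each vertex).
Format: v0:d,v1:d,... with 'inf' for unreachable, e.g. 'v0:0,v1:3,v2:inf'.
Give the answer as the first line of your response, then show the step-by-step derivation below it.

v0:13,v1:inf,v2:inf,v3:8,v4:25,v5:13,v6:0,v7:inf,v8:24

step 1: dist = v0:13,v1:inf,v2:inf,v3:8,v4:inf,v5:inf,v6:0,v7:inf,v8:inf
step 2: dist = v0:13,v1:inf,v2:inf,v3:8,v4:25,v5:13,v6:0,v7:inf,v8:24
step 3: dist = v0:13,v1:inf,v2:inf,v3:8,v4:25,v5:13,v6:0,v7:inf,v8:24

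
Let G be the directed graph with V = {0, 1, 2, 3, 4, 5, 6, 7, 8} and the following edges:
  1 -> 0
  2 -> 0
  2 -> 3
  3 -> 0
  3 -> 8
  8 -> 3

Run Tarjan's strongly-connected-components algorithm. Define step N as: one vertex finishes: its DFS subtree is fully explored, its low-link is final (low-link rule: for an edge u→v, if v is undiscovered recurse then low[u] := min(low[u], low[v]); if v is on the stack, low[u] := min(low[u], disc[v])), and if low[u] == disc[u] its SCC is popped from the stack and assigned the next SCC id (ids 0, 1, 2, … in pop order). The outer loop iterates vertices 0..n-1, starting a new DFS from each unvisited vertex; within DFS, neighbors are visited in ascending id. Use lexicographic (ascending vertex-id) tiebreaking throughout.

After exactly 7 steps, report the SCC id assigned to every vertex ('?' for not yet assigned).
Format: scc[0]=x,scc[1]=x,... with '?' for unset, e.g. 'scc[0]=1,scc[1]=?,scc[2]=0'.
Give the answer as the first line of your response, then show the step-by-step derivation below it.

scc[0]=0,scc[1]=1,scc[2]=3,scc[3]=2,scc[4]=4,scc[5]=5,scc[6]=?,scc[7]=?,scc[8]=2

step 1: low=(low[0]=0,low[1]=?,low[2]=?,low[3]=?,low[4]=?,low[5]=?,low[6]=?,low[7]=?,low[8]=?); scc=(scc[0]=0,scc[1]=?,scc[2]=?,scc[3]=?,scc[4]=?,scc[5]=?,scc[6]=?,scc[7]=?,scc[8]=?)
step 2: low=(low[0]=0,low[1]=1,low[2]=?,low[3]=?,low[4]=?,low[5]=?,low[6]=?,low[7]=?,low[8]=?); scc=(scc[0]=0,scc[1]=1,scc[2]=?,scc[3]=?,scc[4]=?,scc[5]=?,scc[6]=?,scc[7]=?,scc[8]=?)
step 3: low=(low[0]=0,low[1]=1,low[2]=2,low[3]=3,low[4]=?,low[5]=?,low[6]=?,low[7]=?,low[8]=3); scc=(scc[0]=0,scc[1]=1,scc[2]=?,scc[3]=?,scc[4]=?,scc[5]=?,scc[6]=?,scc[7]=?,scc[8]=?)
step 4: low=(low[0]=0,low[1]=1,low[2]=2,low[3]=3,low[4]=?,low[5]=?,low[6]=?,low[7]=?,low[8]=3); scc=(scc[0]=0,scc[1]=1,scc[2]=?,scc[3]=2,scc[4]=?,scc[5]=?,scc[6]=?,scc[7]=?,scc[8]=2)
step 5: low=(low[0]=0,low[1]=1,low[2]=2,low[3]=3,low[4]=?,low[5]=?,low[6]=?,low[7]=?,low[8]=3); scc=(scc[0]=0,scc[1]=1,scc[2]=3,scc[3]=2,scc[4]=?,scc[5]=?,scc[6]=?,scc[7]=?,scc[8]=2)
step 6: low=(low[0]=0,low[1]=1,low[2]=2,low[3]=3,low[4]=5,low[5]=?,low[6]=?,low[7]=?,low[8]=3); scc=(scc[0]=0,scc[1]=1,scc[2]=3,scc[3]=2,scc[4]=4,scc[5]=?,scc[6]=?,scc[7]=?,scc[8]=2)
step 7: low=(low[0]=0,low[1]=1,low[2]=2,low[3]=3,low[4]=5,low[5]=6,low[6]=?,low[7]=?,low[8]=3); scc=(scc[0]=0,scc[1]=1,scc[2]=3,scc[3]=2,scc[4]=4,scc[5]=5,scc[6]=?,scc[7]=?,scc[8]=2)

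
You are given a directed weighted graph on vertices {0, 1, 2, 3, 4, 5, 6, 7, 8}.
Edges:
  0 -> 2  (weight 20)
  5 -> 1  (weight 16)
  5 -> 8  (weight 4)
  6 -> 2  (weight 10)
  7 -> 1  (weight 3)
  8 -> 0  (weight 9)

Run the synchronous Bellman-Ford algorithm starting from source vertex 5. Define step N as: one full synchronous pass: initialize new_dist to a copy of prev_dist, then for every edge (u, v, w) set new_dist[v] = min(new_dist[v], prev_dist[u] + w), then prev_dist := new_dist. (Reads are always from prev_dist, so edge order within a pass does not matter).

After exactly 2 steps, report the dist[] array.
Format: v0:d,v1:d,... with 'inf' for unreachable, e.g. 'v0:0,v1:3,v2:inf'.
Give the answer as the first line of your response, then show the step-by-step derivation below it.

v0:13,v1:16,v2:inf,v3:inf,v4:inf,v5:0,v6:inf,v7:inf,v8:4

step 1: dist = v0:inf,v1:16,v2:inf,v3:inf,v4:inf,v5:0,v6:inf,v7:inf,v8:4
step 2: dist = v0:13,v1:16,v2:inf,v3:inf,v4:inf,v5:0,v6:inf,v7:inf,v8:4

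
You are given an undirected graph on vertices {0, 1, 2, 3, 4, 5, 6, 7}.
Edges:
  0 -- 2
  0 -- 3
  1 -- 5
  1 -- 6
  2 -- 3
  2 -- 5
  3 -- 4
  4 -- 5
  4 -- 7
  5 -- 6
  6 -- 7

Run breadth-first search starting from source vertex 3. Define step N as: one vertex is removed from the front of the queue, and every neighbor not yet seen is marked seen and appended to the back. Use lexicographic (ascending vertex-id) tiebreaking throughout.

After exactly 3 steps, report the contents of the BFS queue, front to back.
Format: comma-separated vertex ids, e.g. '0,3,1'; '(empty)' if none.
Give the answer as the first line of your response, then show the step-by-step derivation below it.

4,5

step 1: dequeue 3; queue=[0,2,4]; order=3
step 2: dequeue 0; queue=[2,4]; order=3,0
step 3: dequeue 2; queue=[4,5]; order=3,0,2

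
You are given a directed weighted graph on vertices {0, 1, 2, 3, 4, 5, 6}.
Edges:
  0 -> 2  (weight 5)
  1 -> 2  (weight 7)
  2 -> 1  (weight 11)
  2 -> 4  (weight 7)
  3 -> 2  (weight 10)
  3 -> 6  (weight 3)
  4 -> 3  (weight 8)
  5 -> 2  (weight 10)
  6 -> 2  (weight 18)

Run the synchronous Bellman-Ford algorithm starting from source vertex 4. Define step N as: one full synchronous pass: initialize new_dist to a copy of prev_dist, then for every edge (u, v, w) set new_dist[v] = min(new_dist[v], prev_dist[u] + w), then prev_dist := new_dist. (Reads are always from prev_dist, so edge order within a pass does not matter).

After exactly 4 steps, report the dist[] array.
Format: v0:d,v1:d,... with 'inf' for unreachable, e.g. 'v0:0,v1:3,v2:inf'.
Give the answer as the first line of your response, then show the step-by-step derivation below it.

v0:inf,v1:29,v2:18,v3:8,v4:0,v5:inf,v6:11

step 1: dist = v0:inf,v1:inf,v2:inf,v3:8,v4:0,v5:inf,v6:inf
step 2: dist = v0:inf,v1:inf,v2:18,v3:8,v4:0,v5:inf,v6:11
step 3: dist = v0:inf,v1:29,v2:18,v3:8,v4:0,v5:inf,v6:11
step 4: dist = v0:inf,v1:29,v2:18,v3:8,v4:0,v5:inf,v6:11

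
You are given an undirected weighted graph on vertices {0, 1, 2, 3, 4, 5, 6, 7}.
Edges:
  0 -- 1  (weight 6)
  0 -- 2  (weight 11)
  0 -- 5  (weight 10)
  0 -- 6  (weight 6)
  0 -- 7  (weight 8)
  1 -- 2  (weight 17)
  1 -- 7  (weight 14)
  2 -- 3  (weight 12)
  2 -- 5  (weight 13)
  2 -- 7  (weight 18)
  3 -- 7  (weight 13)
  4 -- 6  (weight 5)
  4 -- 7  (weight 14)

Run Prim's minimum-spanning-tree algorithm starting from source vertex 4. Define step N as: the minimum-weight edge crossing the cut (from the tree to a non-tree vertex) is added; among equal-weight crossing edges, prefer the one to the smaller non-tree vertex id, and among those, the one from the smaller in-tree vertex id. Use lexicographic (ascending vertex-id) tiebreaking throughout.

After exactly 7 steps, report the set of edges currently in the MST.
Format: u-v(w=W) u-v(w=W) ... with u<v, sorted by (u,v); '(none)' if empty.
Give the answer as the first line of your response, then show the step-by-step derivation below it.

0-1(w=6) 0-2(w=11) 0-5(w=10) 0-6(w=6) 0-7(w=8) 2-3(w=12) 4-6(w=5)

step 1: add edge 4-6 (w=5); MST = {4-6(w=5)}
step 2: add edge 0-6 (w=6); MST = {0-6(w=6) 4-6(w=5)}
step 3: add edge 0-1 (w=6); MST = {0-1(w=6) 0-6(w=6) 4-6(w=5)}
step 4: add edge 0-7 (w=8); MST = {0-1(w=6) 0-6(w=6) 0-7(w=8) 4-6(w=5)}
step 5: add edge 0-5 (w=10); MST = {0-1(w=6) 0-5(w=10) 0-6(w=6) 0-7(w=8) 4-6(w=5)}
step 6: add edge 0-2 (w=11); MST = {0-1(w=6) 0-2(w=11) 0-5(w=10) 0-6(w=6) 0-7(w=8) 4-6(w=5)}
step 7: add edge 2-3 (w=12); MST = {0-1(w=6) 0-2(w=11) 0-5(w=10) 0-6(w=6) 0-7(w=8) 2-3(w=12) 4-6(w=5)}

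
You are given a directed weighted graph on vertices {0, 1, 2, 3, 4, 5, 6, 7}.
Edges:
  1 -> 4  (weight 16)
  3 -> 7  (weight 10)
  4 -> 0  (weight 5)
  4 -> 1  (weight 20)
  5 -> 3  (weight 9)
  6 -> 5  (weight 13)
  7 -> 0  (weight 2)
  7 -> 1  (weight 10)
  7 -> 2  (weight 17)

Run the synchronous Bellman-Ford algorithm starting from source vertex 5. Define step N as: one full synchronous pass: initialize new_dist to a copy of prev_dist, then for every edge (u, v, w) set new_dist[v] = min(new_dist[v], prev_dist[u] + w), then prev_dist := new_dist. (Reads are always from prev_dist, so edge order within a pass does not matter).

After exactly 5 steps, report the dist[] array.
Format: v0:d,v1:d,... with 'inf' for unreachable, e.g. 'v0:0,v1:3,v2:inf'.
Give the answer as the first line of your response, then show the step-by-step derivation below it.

v0:21,v1:29,v2:36,v3:9,v4:45,v5:0,v6:inf,v7:19

step 1: dist = v0:inf,v1:inf,v2:inf,v3:9,v4:inf,v5:0,v6:inf,v7:inf
step 2: dist = v0:inf,v1:inf,v2:inf,v3:9,v4:inf,v5:0,v6:inf,v7:19
step 3: dist = v0:21,v1:29,v2:36,v3:9,v4:inf,v5:0,v6:inf,v7:19
step 4: dist = v0:21,v1:29,v2:36,v3:9,v4:45,v5:0,v6:inf,v7:19
step 5: dist = v0:21,v1:29,v2:36,v3:9,v4:45,v5:0,v6:inf,v7:19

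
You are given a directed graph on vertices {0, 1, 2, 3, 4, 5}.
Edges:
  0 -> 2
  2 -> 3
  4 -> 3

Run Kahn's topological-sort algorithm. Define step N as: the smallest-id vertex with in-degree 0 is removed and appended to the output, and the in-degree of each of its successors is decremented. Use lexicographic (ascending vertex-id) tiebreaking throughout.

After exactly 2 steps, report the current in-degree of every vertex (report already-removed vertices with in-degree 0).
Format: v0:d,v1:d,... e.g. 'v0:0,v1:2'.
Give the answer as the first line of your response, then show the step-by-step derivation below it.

v0:0,v1:0,v2:0,v3:2,v4:0,v5:0

step 1: output 0; order=[0]; indeg=(0,0,0,2,0,0)
step 2: output 1; order=[0,1]; indeg=(0,0,0,2,0,0)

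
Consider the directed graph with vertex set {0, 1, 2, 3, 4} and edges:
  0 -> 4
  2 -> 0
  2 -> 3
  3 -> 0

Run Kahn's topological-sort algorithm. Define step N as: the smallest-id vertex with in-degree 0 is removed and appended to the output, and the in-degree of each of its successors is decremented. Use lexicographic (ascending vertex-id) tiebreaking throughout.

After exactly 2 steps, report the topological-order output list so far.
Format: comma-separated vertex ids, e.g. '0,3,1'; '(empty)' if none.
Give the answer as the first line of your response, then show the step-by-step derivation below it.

1,2

step 1: output 1; order=[1]; indeg=(2,0,0,1,1)
step 2: output 2; order=[1,2]; indeg=(1,0,0,0,1)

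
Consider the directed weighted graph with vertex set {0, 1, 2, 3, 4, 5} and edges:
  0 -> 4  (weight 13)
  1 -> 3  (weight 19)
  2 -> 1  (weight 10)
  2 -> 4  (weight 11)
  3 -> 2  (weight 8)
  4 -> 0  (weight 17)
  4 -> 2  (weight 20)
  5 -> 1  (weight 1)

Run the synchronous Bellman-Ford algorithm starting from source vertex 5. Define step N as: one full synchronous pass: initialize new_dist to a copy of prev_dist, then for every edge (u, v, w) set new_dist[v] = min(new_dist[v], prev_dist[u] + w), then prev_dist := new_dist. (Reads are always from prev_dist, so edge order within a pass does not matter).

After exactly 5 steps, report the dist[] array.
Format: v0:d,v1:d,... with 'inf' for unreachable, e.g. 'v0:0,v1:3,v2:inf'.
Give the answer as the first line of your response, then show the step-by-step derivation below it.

v0:56,v1:1,v2:28,v3:20,v4:39,v5:0

step 1: dist = v0:inf,v1:1,v2:inf,v3:inf,v4:inf,v5:0
step 2: dist = v0:inf,v1:1,v2:inf,v3:20,v4:inf,v5:0
step 3: dist = v0:inf,v1:1,v2:28,v3:20,v4:inf,v5:0
step 4: dist = v0:inf,v1:1,v2:28,v3:20,v4:39,v5:0
step 5: dist = v0:56,v1:1,v2:28,v3:20,v4:39,v5:0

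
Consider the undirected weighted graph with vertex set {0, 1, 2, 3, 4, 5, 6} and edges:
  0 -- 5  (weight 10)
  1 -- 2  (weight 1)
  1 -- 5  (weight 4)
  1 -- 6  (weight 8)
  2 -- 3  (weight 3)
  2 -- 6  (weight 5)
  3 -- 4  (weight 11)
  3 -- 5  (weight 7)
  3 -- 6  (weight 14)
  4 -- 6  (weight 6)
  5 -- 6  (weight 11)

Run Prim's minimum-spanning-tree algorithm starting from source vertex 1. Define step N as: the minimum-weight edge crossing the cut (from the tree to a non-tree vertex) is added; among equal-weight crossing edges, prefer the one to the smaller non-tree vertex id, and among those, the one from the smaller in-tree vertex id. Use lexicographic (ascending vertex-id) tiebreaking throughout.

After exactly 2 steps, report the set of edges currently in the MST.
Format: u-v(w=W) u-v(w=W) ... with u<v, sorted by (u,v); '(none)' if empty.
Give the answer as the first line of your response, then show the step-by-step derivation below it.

1-2(w=1) 2-3(w=3)

step 1: add edge 1-2 (w=1); MST = {1-2(w=1)}
step 2: add edge 2-3 (w=3); MST = {1-2(w=1) 2-3(w=3)}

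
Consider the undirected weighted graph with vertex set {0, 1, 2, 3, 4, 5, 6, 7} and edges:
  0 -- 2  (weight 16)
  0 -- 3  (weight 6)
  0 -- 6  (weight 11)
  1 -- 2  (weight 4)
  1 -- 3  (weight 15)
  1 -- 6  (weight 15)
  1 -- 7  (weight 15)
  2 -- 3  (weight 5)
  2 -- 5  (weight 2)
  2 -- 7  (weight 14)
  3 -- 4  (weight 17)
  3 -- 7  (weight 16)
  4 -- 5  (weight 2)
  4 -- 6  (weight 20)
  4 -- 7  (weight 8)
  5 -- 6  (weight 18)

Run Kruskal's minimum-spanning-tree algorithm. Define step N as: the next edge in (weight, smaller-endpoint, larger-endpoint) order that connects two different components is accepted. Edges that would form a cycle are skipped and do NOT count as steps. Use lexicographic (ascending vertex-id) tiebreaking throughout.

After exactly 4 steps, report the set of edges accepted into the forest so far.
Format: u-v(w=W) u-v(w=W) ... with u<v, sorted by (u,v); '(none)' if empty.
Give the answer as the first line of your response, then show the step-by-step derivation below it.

1-2(w=4) 2-3(w=5) 2-5(w=2) 4-5(w=2)

step 1: add edge 2-5 (w=2); MST = {2-5(w=2)}
step 2: add edge 4-5 (w=2); MST = {2-5(w=2) 4-5(w=2)}
step 3: add edge 1-2 (w=4); MST = {1-2(w=4) 2-5(w=2) 4-5(w=2)}
step 4: add edge 2-3 (w=5); MST = {1-2(w=4) 2-3(w=5) 2-5(w=2) 4-5(w=2)}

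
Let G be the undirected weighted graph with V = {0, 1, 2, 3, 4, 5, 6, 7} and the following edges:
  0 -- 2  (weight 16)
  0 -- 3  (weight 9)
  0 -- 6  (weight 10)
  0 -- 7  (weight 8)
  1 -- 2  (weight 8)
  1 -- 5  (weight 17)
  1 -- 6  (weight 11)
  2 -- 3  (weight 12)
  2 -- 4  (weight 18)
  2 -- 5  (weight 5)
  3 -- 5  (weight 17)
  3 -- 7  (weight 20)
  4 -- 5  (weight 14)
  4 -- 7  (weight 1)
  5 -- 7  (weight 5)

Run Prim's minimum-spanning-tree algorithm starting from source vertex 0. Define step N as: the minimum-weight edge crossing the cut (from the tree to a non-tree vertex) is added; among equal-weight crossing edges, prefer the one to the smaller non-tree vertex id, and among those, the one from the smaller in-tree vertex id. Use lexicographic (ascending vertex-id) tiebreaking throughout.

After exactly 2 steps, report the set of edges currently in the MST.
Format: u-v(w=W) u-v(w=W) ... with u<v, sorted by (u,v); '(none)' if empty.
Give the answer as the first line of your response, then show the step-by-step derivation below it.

0-7(w=8) 4-7(w=1)

step 1: add edge 0-7 (w=8); MST = {0-7(w=8)}
step 2: add edge 4-7 (w=1); MST = {0-7(w=8) 4-7(w=1)}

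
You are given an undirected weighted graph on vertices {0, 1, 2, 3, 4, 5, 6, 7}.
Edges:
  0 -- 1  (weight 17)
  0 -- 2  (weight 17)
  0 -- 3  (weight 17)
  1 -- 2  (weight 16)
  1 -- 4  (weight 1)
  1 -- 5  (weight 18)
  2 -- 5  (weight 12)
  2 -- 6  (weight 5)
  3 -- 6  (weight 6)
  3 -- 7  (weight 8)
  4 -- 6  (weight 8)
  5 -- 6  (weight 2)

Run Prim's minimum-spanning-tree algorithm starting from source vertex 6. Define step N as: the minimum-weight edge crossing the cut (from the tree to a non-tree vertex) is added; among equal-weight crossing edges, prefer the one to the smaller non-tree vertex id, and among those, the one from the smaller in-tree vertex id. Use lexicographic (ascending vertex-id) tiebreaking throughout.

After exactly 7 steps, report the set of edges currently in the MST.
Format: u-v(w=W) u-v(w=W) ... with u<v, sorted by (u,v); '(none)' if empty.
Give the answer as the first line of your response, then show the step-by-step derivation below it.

0-1(w=17) 1-4(w=1) 2-6(w=5) 3-6(w=6) 3-7(w=8) 4-6(w=8) 5-6(w=2)

step 1: add edge 5-6 (w=2); MST = {5-6(w=2)}
step 2: add edge 2-6 (w=5); MST = {2-6(w=5) 5-6(w=2)}
step 3: add edge 3-6 (w=6); MST = {2-6(w=5) 3-6(w=6) 5-6(w=2)}
step 4: add edge 4-6 (w=8); MST = {2-6(w=5) 3-6(w=6) 4-6(w=8) 5-6(w=2)}
step 5: add edge 1-4 (w=1); MST = {1-4(w=1) 2-6(w=5) 3-6(w=6) 4-6(w=8) 5-6(w=2)}
step 6: add edge 3-7 (w=8); MST = {1-4(w=1) 2-6(w=5) 3-6(w=6) 3-7(w=8) 4-6(w=8) 5-6(w=2)}
step 7: add edge 0-1 (w=17); MST = {0-1(w=17) 1-4(w=1) 2-6(w=5) 3-6(w=6) 3-7(w=8) 4-6(w=8) 5-6(w=2)}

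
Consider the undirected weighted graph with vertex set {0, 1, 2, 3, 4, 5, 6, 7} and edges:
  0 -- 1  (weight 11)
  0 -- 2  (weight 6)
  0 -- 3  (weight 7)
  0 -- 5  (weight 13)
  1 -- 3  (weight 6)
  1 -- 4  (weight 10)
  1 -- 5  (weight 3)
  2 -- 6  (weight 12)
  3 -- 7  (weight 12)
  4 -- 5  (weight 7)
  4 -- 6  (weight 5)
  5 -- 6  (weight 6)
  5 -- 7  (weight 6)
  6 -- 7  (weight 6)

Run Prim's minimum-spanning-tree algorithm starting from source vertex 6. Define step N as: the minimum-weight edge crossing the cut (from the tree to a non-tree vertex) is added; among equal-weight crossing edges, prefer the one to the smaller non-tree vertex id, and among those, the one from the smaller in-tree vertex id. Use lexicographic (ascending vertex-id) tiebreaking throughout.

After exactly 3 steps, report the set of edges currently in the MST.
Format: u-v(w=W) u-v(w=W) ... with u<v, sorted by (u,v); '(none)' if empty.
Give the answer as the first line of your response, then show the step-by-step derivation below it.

1-5(w=3) 4-6(w=5) 5-6(w=6)

step 1: add edge 4-6 (w=5); MST = {4-6(w=5)}
step 2: add edge 5-6 (w=6); MST = {4-6(w=5) 5-6(w=6)}
step 3: add edge 1-5 (w=3); MST = {1-5(w=3) 4-6(w=5) 5-6(w=6)}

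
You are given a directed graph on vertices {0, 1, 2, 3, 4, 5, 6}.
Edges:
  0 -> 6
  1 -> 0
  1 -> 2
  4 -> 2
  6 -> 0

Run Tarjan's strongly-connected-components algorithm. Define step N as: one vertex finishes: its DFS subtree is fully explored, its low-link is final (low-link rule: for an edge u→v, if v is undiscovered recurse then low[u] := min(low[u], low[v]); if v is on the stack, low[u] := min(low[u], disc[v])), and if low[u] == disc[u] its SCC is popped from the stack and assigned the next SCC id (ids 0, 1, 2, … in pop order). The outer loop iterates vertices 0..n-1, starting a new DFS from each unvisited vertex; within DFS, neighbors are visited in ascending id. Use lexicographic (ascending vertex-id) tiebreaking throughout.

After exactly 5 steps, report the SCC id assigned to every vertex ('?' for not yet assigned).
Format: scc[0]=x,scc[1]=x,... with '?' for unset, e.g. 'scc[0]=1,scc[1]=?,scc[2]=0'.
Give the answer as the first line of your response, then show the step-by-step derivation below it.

scc[0]=0,scc[1]=2,scc[2]=1,scc[3]=3,scc[4]=?,scc[5]=?,scc[6]=0

step 1: low=(low[0]=0,low[1]=?,low[2]=?,low[3]=?,low[4]=?,low[5]=?,low[6]=0); scc=(scc[0]=?,scc[1]=?,scc[2]=?,scc[3]=?,scc[4]=?,scc[5]=?,scc[6]=?)
step 2: low=(low[0]=0,low[1]=?,low[2]=?,low[3]=?,low[4]=?,low[5]=?,low[6]=0); scc=(scc[0]=0,scc[1]=?,scc[2]=?,scc[3]=?,scc[4]=?,scc[5]=?,scc[6]=0)
step 3: low=(low[0]=0,low[1]=2,low[2]=3,low[3]=?,low[4]=?,low[5]=?,low[6]=0); scc=(scc[0]=0,scc[1]=?,scc[2]=1,scc[3]=?,scc[4]=?,scc[5]=?,scc[6]=0)
step 4: low=(low[0]=0,low[1]=2,low[2]=3,low[3]=?,low[4]=?,low[5]=?,low[6]=0); scc=(scc[0]=0,scc[1]=2,scc[2]=1,scc[3]=?,scc[4]=?,scc[5]=?,scc[6]=0)
step 5: low=(low[0]=0,low[1]=2,low[2]=3,low[3]=4,low[4]=?,low[5]=?,low[6]=0); scc=(scc[0]=0,scc[1]=2,scc[2]=1,scc[3]=3,scc[4]=?,scc[5]=?,scc[6]=0)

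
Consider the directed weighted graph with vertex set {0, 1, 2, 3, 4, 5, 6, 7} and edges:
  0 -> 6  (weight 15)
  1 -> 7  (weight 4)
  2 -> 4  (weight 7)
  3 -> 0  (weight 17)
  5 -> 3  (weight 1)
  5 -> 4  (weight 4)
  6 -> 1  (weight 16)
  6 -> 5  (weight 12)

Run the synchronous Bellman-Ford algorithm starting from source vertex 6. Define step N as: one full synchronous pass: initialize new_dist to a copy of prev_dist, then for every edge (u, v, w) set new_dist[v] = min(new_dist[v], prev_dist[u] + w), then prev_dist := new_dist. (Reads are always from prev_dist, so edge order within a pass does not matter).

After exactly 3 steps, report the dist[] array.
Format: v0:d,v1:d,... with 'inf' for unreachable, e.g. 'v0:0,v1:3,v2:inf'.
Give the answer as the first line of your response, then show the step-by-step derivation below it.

v0:30,v1:16,v2:inf,v3:13,v4:16,v5:12,v6:0,v7:20

step 1: dist = v0:inf,v1:16,v2:inf,v3:inf,v4:inf,v5:12,v6:0,v7:inf
step 2: dist = v0:inf,v1:16,v2:inf,v3:13,v4:16,v5:12,v6:0,v7:20
step 3: dist = v0:30,v1:16,v2:inf,v3:13,v4:16,v5:12,v6:0,v7:20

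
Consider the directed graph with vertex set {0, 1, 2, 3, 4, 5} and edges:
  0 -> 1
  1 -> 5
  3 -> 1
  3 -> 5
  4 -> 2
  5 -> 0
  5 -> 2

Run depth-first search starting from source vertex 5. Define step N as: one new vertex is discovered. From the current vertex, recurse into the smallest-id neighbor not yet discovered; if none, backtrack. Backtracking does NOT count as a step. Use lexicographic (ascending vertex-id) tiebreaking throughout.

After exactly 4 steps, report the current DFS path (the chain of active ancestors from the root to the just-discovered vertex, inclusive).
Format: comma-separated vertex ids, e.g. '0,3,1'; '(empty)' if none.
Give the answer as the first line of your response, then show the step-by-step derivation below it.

5,2

step 1: discover 5; path=5; order=5
step 2: discover 0; path=5>0; order=5,0
step 3: discover 1; path=5>0>1; order=5,0,1
step 4: discover 2; path=5>2; order=5,0,1,2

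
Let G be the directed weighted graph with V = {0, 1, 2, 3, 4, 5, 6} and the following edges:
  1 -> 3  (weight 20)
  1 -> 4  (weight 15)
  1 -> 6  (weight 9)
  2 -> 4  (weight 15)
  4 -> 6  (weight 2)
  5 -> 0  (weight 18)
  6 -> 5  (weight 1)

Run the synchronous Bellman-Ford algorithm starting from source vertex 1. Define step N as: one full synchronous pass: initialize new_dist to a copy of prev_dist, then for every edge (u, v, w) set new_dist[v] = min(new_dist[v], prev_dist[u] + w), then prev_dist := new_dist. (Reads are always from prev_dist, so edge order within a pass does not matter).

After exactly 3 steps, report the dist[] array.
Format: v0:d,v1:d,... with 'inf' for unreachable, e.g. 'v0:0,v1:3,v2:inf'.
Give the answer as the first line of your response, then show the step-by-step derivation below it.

v0:28,v1:0,v2:inf,v3:20,v4:15,v5:10,v6:9

step 1: dist = v0:inf,v1:0,v2:inf,v3:20,v4:15,v5:inf,v6:9
step 2: dist = v0:inf,v1:0,v2:inf,v3:20,v4:15,v5:10,v6:9
step 3: dist = v0:28,v1:0,v2:inf,v3:20,v4:15,v5:10,v6:9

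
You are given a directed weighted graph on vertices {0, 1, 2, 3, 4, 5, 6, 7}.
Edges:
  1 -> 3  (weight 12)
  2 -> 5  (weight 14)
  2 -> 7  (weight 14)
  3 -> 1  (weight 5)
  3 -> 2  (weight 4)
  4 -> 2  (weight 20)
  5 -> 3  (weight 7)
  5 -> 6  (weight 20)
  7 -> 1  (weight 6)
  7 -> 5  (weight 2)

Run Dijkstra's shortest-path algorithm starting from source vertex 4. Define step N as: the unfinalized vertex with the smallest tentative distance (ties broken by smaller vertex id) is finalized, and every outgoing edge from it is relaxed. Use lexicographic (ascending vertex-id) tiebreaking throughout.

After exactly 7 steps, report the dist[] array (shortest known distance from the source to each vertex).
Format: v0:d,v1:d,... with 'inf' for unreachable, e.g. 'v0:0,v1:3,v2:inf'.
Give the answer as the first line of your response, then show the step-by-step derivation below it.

v0:inf,v1:40,v2:20,v3:41,v4:0,v5:34,v6:54,v7:34

step 1: dist = v0:inf,v1:inf,v2:20,v3:inf,v4:0,v5:inf,v6:inf,v7:inf
step 2: dist = v0:inf,v1:inf,v2:20,v3:inf,v4:0,v5:34,v6:inf,v7:34
step 3: dist = v0:inf,v1:inf,v2:20,v3:41,v4:0,v5:34,v6:54,v7:34
step 4: dist = v0:inf,v1:40,v2:20,v3:41,v4:0,v5:34,v6:54,v7:34
step 5: dist = v0:inf,v1:40,v2:20,v3:41,v4:0,v5:34,v6:54,v7:34
step 6: dist = v0:inf,v1:40,v2:20,v3:41,v4:0,v5:34,v6:54,v7:34
step 7: dist = v0:inf,v1:40,v2:20,v3:41,v4:0,v5:34,v6:54,v7:34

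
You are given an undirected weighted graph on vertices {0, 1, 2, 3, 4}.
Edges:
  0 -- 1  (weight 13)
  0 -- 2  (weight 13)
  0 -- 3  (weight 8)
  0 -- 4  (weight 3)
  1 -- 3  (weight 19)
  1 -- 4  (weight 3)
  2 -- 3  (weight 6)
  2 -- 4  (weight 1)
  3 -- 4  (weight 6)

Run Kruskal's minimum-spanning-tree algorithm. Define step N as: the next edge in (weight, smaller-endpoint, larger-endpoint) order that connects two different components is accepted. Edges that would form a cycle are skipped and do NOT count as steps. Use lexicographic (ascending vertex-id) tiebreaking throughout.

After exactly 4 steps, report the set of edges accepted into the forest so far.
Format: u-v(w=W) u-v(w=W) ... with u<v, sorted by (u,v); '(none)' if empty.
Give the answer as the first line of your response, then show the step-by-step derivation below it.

0-4(w=3) 1-4(w=3) 2-3(w=6) 2-4(w=1)

step 1: add edge 2-4 (w=1); MST = {2-4(w=1)}
step 2: add edge 0-4 (w=3); MST = {0-4(w=3) 2-4(w=1)}
step 3: add edge 1-4 (w=3); MST = {0-4(w=3) 1-4(w=3) 2-4(w=1)}
step 4: add edge 2-3 (w=6); MST = {0-4(w=3) 1-4(w=3) 2-3(w=6) 2-4(w=1)}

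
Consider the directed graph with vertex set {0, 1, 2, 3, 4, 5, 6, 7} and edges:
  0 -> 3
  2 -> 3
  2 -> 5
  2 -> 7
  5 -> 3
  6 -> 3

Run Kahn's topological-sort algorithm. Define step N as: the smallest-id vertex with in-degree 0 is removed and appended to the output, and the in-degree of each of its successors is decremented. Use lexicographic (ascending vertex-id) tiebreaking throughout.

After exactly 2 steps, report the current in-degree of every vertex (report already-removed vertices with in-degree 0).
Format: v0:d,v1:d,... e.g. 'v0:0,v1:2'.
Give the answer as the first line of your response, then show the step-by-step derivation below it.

v0:0,v1:0,v2:0,v3:3,v4:0,v5:1,v6:0,v7:1

step 1: output 0; order=[0]; indeg=(0,0,0,3,0,1,0,1)
step 2: output 1; order=[0,1]; indeg=(0,0,0,3,0,1,0,1)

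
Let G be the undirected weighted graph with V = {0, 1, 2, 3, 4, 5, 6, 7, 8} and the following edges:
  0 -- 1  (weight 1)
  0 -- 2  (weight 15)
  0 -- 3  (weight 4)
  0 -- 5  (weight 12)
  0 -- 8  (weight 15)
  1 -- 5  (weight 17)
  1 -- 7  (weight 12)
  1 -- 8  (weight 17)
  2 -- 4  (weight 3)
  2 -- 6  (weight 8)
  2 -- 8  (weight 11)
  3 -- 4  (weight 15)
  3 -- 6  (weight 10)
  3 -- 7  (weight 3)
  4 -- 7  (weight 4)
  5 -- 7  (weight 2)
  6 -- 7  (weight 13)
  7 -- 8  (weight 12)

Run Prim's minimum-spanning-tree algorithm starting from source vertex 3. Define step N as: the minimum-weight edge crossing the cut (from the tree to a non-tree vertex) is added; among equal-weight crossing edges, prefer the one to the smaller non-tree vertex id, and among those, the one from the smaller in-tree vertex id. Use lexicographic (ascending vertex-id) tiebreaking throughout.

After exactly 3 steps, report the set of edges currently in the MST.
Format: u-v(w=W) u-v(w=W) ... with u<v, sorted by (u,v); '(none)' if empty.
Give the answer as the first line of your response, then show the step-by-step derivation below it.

0-3(w=4) 3-7(w=3) 5-7(w=2)

step 1: add edge 3-7 (w=3); MST = {3-7(w=3)}
step 2: add edge 5-7 (w=2); MST = {3-7(w=3) 5-7(w=2)}
step 3: add edge 0-3 (w=4); MST = {0-3(w=4) 3-7(w=3) 5-7(w=2)}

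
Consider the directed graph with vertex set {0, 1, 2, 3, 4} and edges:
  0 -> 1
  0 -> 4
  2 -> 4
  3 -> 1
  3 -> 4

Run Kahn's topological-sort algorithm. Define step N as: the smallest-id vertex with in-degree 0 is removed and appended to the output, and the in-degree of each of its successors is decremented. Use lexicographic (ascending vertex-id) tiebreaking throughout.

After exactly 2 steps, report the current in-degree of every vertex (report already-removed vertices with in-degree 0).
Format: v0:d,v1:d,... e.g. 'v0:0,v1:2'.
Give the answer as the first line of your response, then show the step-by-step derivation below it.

v0:0,v1:1,v2:0,v3:0,v4:1

step 1: output 0; order=[0]; indeg=(0,1,0,0,2)
step 2: output 2; order=[0,2]; indeg=(0,1,0,0,1)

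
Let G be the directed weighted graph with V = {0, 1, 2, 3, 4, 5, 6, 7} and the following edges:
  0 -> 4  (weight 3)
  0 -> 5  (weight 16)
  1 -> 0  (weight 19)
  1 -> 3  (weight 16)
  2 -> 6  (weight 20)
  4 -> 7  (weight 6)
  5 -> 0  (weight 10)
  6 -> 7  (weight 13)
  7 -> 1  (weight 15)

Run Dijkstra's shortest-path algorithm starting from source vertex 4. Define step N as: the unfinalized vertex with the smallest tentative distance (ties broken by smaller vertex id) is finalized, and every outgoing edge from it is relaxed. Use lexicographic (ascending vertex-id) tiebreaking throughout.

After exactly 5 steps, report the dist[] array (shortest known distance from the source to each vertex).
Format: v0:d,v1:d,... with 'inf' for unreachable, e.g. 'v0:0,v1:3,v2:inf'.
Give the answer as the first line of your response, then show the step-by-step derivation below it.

v0:40,v1:21,v2:inf,v3:37,v4:0,v5:56,v6:inf,v7:6

step 1: dist = v0:inf,v1:inf,v2:inf,v3:inf,v4:0,v5:inf,v6:inf,v7:6
step 2: dist = v0:inf,v1:21,v2:inf,v3:inf,v4:0,v5:inf,v6:inf,v7:6
step 3: dist = v0:40,v1:21,v2:inf,v3:37,v4:0,v5:inf,v6:inf,v7:6
step 4: dist = v0:40,v1:21,v2:inf,v3:37,v4:0,v5:inf,v6:inf,v7:6
step 5: dist = v0:40,v1:21,v2:inf,v3:37,v4:0,v5:56,v6:inf,v7:6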